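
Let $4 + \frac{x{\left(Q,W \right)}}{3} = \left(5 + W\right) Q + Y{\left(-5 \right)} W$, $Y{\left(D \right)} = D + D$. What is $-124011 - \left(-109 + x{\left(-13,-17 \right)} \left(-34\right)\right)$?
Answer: $-91058$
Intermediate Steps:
$Y{\left(D \right)} = 2 D$
$x{\left(Q,W \right)} = -12 - 30 W + 3 Q \left(5 + W\right)$ ($x{\left(Q,W \right)} = -12 + 3 \left(\left(5 + W\right) Q + 2 \left(-5\right) W\right) = -12 + 3 \left(Q \left(5 + W\right) - 10 W\right) = -12 + 3 \left(- 10 W + Q \left(5 + W\right)\right) = -12 + \left(- 30 W + 3 Q \left(5 + W\right)\right) = -12 - 30 W + 3 Q \left(5 + W\right)$)
$-124011 - \left(-109 + x{\left(-13,-17 \right)} \left(-34\right)\right) = -124011 - \left(-109 + \left(-12 - -510 + 15 \left(-13\right) + 3 \left(-13\right) \left(-17\right)\right) \left(-34\right)\right) = -124011 - \left(-109 + \left(-12 + 510 - 195 + 663\right) \left(-34\right)\right) = -124011 - \left(-109 + 966 \left(-34\right)\right) = -124011 - \left(-109 - 32844\right) = -124011 - -32953 = -124011 + 32953 = -91058$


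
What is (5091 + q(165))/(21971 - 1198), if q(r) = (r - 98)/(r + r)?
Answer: 1680097/6855090 ≈ 0.24509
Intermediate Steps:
q(r) = (-98 + r)/(2*r) (q(r) = (-98 + r)/((2*r)) = (-98 + r)*(1/(2*r)) = (-98 + r)/(2*r))
(5091 + q(165))/(21971 - 1198) = (5091 + (½)*(-98 + 165)/165)/(21971 - 1198) = (5091 + (½)*(1/165)*67)/20773 = (5091 + 67/330)*(1/20773) = (1680097/330)*(1/20773) = 1680097/6855090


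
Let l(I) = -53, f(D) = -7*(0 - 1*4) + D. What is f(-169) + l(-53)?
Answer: -194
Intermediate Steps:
f(D) = 28 + D (f(D) = -7*(0 - 4) + D = -7*(-4) + D = 28 + D)
f(-169) + l(-53) = (28 - 169) - 53 = -141 - 53 = -194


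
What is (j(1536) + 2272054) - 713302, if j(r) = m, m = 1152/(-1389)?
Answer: 721701792/463 ≈ 1.5588e+6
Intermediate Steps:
m = -384/463 (m = 1152*(-1/1389) = -384/463 ≈ -0.82937)
j(r) = -384/463
(j(1536) + 2272054) - 713302 = (-384/463 + 2272054) - 713302 = 1051960618/463 - 713302 = 721701792/463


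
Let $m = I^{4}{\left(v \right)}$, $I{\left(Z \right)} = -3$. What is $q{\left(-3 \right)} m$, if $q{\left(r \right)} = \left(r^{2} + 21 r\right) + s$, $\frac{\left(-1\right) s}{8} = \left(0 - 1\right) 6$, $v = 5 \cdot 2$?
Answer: $-486$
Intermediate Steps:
$v = 10$
$m = 81$ ($m = \left(-3\right)^{4} = 81$)
$s = 48$ ($s = - 8 \left(0 - 1\right) 6 = - 8 \left(\left(-1\right) 6\right) = \left(-8\right) \left(-6\right) = 48$)
$q{\left(r \right)} = 48 + r^{2} + 21 r$ ($q{\left(r \right)} = \left(r^{2} + 21 r\right) + 48 = 48 + r^{2} + 21 r$)
$q{\left(-3 \right)} m = \left(48 + \left(-3\right)^{2} + 21 \left(-3\right)\right) 81 = \left(48 + 9 - 63\right) 81 = \left(-6\right) 81 = -486$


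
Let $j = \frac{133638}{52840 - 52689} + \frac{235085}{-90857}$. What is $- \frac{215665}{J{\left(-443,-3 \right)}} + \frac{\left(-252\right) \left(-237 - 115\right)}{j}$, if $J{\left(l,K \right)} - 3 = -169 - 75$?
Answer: $\frac{2904226397494363}{2917654433371} \approx 995.4$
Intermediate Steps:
$J{\left(l,K \right)} = -241$ ($J{\left(l,K \right)} = 3 - 244 = -241$)
$j = \frac{12106449931}{13719407}$ ($j = \frac{133638}{151} + 235085 \left(- \frac{1}{90857}\right) = 133638 \cdot \frac{1}{151} - \frac{235085}{90857} = \frac{133638}{151} - \frac{235085}{90857} = \frac{12106449931}{13719407} \approx 882.43$)
$- \frac{215665}{J{\left(-443,-3 \right)}} + \frac{\left(-252\right) \left(-237 - 115\right)}{j} = - \frac{215665}{-241} + \frac{\left(-252\right) \left(-237 - 115\right)}{\frac{12106449931}{13719407}} = \left(-215665\right) \left(- \frac{1}{241}\right) + \left(-252\right) \left(-352\right) \frac{13719407}{12106449931} = \frac{215665}{241} + 88704 \cdot \frac{13719407}{12106449931} = \frac{215665}{241} + \frac{1216966278528}{12106449931} = \frac{2904226397494363}{2917654433371}$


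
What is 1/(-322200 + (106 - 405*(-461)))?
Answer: -1/135389 ≈ -7.3861e-6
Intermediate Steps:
1/(-322200 + (106 - 405*(-461))) = 1/(-322200 + (106 + 186705)) = 1/(-322200 + 186811) = 1/(-135389) = -1/135389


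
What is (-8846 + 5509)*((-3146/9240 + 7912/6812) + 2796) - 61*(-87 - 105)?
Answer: -6667138510247/715260 ≈ -9.3213e+6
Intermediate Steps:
(-8846 + 5509)*((-3146/9240 + 7912/6812) + 2796) - 61*(-87 - 105) = -3337*((-3146*1/9240 + 7912*(1/6812)) + 2796) - 61*(-192) = -3337*((-143/420 + 1978/1703) + 2796) - 1*(-11712) = -3337*(587231/715260 + 2796) + 11712 = -3337*2000454191/715260 + 11712 = -6675515635367/715260 + 11712 = -6667138510247/715260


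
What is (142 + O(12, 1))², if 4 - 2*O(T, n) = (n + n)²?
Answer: 20164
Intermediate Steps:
O(T, n) = 2 - 2*n² (O(T, n) = 2 - (n + n)²/2 = 2 - 4*n²/2 = 2 - 2*n²)
(142 + O(12, 1))² = (142 + (2 - 2*1²))² = (142 + (2 - 2*1))² = (142 + (2 - 2))² = (142 + 0)² = 142² = 20164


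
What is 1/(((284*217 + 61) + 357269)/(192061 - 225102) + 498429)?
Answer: 703/350386673 ≈ 2.0064e-6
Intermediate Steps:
1/(((284*217 + 61) + 357269)/(192061 - 225102) + 498429) = 1/(((61628 + 61) + 357269)/(-33041) + 498429) = 1/((61689 + 357269)*(-1/33041) + 498429) = 1/(418958*(-1/33041) + 498429) = 1/(-8914/703 + 498429) = 1/(350386673/703) = 703/350386673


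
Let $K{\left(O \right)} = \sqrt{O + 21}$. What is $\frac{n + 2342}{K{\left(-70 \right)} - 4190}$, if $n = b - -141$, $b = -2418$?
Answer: $- \frac{20950}{1350473} - \frac{35 i}{1350473} \approx -0.015513 - 2.5917 \cdot 10^{-5} i$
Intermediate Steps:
$n = -2277$ ($n = -2418 - -141 = -2418 + 141 = -2277$)
$K{\left(O \right)} = \sqrt{21 + O}$
$\frac{n + 2342}{K{\left(-70 \right)} - 4190} = \frac{-2277 + 2342}{\sqrt{21 - 70} - 4190} = \frac{65}{\sqrt{-49} - 4190} = \frac{65}{7 i - 4190} = \frac{65}{-4190 + 7 i} = 65 \frac{-4190 - 7 i}{17556149} = \frac{5 \left(-4190 - 7 i\right)}{1350473}$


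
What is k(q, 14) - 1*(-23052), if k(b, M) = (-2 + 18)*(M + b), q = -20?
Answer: 22956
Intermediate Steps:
k(b, M) = 16*M + 16*b (k(b, M) = 16*(M + b) = 16*M + 16*b)
k(q, 14) - 1*(-23052) = (16*14 + 16*(-20)) - 1*(-23052) = (224 - 320) + 23052 = -96 + 23052 = 22956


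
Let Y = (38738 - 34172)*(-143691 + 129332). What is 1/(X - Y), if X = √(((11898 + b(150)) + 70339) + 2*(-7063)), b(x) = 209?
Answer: 32781597/2149266203706658 - √4270/1074633101853329 ≈ 1.5252e-8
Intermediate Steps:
Y = -65563194 (Y = 4566*(-14359) = -65563194)
X = 4*√4270 (X = √(((11898 + 209) + 70339) + 2*(-7063)) = √((12107 + 70339) - 14126) = √(82446 - 14126) = √68320 = 4*√4270 ≈ 261.38)
1/(X - Y) = 1/(4*√4270 - 1*(-65563194)) = 1/(4*√4270 + 65563194) = 1/(65563194 + 4*√4270)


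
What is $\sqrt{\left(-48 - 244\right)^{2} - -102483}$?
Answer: $\sqrt{187747} \approx 433.3$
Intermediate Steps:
$\sqrt{\left(-48 - 244\right)^{2} - -102483} = \sqrt{\left(-292\right)^{2} + \left(-15035 + 117518\right)} = \sqrt{85264 + 102483} = \sqrt{187747}$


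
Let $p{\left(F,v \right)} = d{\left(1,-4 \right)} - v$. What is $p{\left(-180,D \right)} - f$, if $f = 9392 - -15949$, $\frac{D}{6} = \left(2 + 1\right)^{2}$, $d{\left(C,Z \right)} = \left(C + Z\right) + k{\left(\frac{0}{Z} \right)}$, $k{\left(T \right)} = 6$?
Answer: $-25392$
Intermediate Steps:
$d{\left(C,Z \right)} = 6 + C + Z$ ($d{\left(C,Z \right)} = \left(C + Z\right) + 6 = 6 + C + Z$)
$D = 54$ ($D = 6 \left(2 + 1\right)^{2} = 6 \cdot 3^{2} = 6 \cdot 9 = 54$)
$p{\left(F,v \right)} = 3 - v$ ($p{\left(F,v \right)} = \left(6 + 1 - 4\right) - v = 3 - v$)
$f = 25341$ ($f = 9392 + 15949 = 25341$)
$p{\left(-180,D \right)} - f = \left(3 - 54\right) - 25341 = -51 - 25341 = -25392$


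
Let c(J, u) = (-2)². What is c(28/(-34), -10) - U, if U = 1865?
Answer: -1861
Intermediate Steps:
c(J, u) = 4
c(28/(-34), -10) - U = 4 - 1*1865 = 4 - 1865 = -1861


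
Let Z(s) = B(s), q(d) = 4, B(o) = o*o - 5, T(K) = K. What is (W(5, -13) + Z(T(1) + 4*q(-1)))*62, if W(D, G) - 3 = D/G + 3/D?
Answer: 1157478/65 ≈ 17807.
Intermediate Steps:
B(o) = -5 + o² (B(o) = o² - 5 = -5 + o²)
Z(s) = -5 + s²
W(D, G) = 3 + 3/D + D/G (W(D, G) = 3 + (D/G + 3/D) = 3 + (3/D + D/G) = 3 + 3/D + D/G)
(W(5, -13) + Z(T(1) + 4*q(-1)))*62 = ((3 + 3/5 + 5/(-13)) + (-5 + (1 + 4*4)²))*62 = ((3 + 3*(⅕) + 5*(-1/13)) + (-5 + (1 + 16)²))*62 = ((3 + ⅗ - 5/13) + (-5 + 17²))*62 = (209/65 + (-5 + 289))*62 = (209/65 + 284)*62 = (18669/65)*62 = 1157478/65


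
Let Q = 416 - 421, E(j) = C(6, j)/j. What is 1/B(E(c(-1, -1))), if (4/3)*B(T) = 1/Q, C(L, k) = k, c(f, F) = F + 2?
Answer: -20/3 ≈ -6.6667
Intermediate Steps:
c(f, F) = 2 + F
E(j) = 1 (E(j) = j/j = 1)
Q = -5
B(T) = -3/20 (B(T) = (¾)/(-5) = (¾)*(-⅕) = -3/20)
1/B(E(c(-1, -1))) = 1/(-3/20) = -20/3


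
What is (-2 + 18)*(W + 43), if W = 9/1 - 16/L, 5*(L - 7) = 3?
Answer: 15168/19 ≈ 798.32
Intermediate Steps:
L = 38/5 (L = 7 + (⅕)*3 = 7 + ⅗ = 38/5 ≈ 7.6000)
W = 131/19 (W = 9/1 - 16/38/5 = 9*1 - 16*5/38 = 9 - 40/19 = 131/19 ≈ 6.8947)
(-2 + 18)*(W + 43) = (-2 + 18)*(131/19 + 43) = 16*(948/19) = 15168/19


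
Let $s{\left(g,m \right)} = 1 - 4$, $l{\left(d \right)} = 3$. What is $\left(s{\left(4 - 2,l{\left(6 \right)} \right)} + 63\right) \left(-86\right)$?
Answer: $-5160$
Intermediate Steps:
$s{\left(g,m \right)} = -3$ ($s{\left(g,m \right)} = 1 - 4 = -3$)
$\left(s{\left(4 - 2,l{\left(6 \right)} \right)} + 63\right) \left(-86\right) = \left(-3 + 63\right) \left(-86\right) = 60 \left(-86\right) = -5160$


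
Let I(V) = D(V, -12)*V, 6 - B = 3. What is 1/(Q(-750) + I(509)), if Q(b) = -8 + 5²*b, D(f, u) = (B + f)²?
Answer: 1/133412538 ≈ 7.4955e-9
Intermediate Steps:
B = 3 (B = 6 - 1*3 = 6 - 3 = 3)
D(f, u) = (3 + f)²
I(V) = V*(3 + V)² (I(V) = (3 + V)²*V = V*(3 + V)²)
Q(b) = -8 + 25*b
1/(Q(-750) + I(509)) = 1/((-8 + 25*(-750)) + 509*(3 + 509)²) = 1/((-8 - 18750) + 509*512²) = 1/(-18758 + 509*262144) = 1/(-18758 + 133431296) = 1/133412538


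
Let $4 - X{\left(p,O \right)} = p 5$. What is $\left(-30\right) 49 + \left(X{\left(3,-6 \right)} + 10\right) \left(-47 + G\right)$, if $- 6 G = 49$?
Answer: $- \frac{8489}{6} \approx -1414.8$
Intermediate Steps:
$G = - \frac{49}{6}$ ($G = \left(- \frac{1}{6}\right) 49 = - \frac{49}{6} \approx -8.1667$)
$X{\left(p,O \right)} = 4 - 5 p$ ($X{\left(p,O \right)} = 4 - p 5 = 4 - 5 p$)
$\left(-30\right) 49 + \left(X{\left(3,-6 \right)} + 10\right) \left(-47 + G\right) = \left(-30\right) 49 + \left(\left(4 - 15\right) + 10\right) \left(-47 - \frac{49}{6}\right) = -1470 + \left(\left(4 - 15\right) + 10\right) \left(- \frac{331}{6}\right) = -1470 + \left(-11 + 10\right) \left(- \frac{331}{6}\right) = -1470 - - \frac{331}{6} = -1470 + \frac{331}{6} = - \frac{8489}{6}$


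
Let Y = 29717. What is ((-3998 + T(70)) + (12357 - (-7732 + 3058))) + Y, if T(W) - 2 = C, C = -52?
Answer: 42700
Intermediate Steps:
T(W) = -50 (T(W) = 2 - 52 = -50)
((-3998 + T(70)) + (12357 - (-7732 + 3058))) + Y = ((-3998 - 50) + (12357 - (-7732 + 3058))) + 29717 = (-4048 + (12357 - 1*(-4674))) + 29717 = (-4048 + (12357 + 4674)) + 29717 = (-4048 + 17031) + 29717 = 12983 + 29717 = 42700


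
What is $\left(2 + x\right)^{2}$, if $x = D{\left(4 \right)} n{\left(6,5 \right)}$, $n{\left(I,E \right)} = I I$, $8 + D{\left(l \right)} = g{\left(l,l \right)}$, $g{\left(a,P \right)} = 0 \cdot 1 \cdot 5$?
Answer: $81796$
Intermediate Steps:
$g{\left(a,P \right)} = 0$ ($g{\left(a,P \right)} = 0 \cdot 5 = 0$)
$D{\left(l \right)} = -8$ ($D{\left(l \right)} = -8 + 0 = -8$)
$n{\left(I,E \right)} = I^{2}$
$x = -288$ ($x = - 8 \cdot 6^{2} = \left(-8\right) 36 = -288$)
$\left(2 + x\right)^{2} = \left(2 - 288\right)^{2} = \left(-286\right)^{2} = 81796$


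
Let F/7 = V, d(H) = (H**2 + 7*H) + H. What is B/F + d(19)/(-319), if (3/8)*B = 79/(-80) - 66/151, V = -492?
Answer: -7997987489/4976821080 ≈ -1.6070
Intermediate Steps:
d(H) = H**2 + 8*H
B = -17209/4530 (B = 8*(79/(-80) - 66/151)/3 = 8*(79*(-1/80) - 66*1/151)/3 = 8*(-79/80 - 66/151)/3 = (8/3)*(-17209/12080) = -17209/4530 ≈ -3.7989)
F = -3444 (F = 7*(-492) = -3444)
B/F + d(19)/(-319) = -17209/4530/(-3444) + (19*(8 + 19))/(-319) = -17209/4530*(-1/3444) + (19*27)*(-1/319) = 17209/15601320 + 513*(-1/319) = 17209/15601320 - 513/319 = -7997987489/4976821080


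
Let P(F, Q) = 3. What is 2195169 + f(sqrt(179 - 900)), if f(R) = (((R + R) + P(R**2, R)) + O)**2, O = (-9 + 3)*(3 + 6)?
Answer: 2194886 - 204*I*sqrt(721) ≈ 2.1949e+6 - 5477.7*I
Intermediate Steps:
O = -54 (O = -6*9 = -54)
f(R) = (-51 + 2*R)**2 (f(R) = (((R + R) + 3) - 54)**2 = ((2*R + 3) - 54)**2 = ((3 + 2*R) - 54)**2 = (-51 + 2*R)**2)
2195169 + f(sqrt(179 - 900)) = 2195169 + (-51 + 2*sqrt(179 - 900))**2 = 2195169 + (-51 + 2*sqrt(-721))**2 = 2195169 + (-51 + 2*(I*sqrt(721)))**2 = 2195169 + (-51 + 2*I*sqrt(721))**2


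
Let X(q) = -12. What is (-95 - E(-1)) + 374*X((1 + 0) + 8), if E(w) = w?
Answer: -4582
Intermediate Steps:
(-95 - E(-1)) + 374*X((1 + 0) + 8) = (-95 - 1*(-1)) + 374*(-12) = (-95 + 1) - 4488 = -94 - 4488 = -4582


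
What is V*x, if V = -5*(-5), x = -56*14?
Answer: -19600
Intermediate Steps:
x = -784
V = 25
V*x = 25*(-784) = -19600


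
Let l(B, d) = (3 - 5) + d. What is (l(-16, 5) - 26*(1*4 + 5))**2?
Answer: 53361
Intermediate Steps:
l(B, d) = -2 + d
(l(-16, 5) - 26*(1*4 + 5))**2 = ((-2 + 5) - 26*(1*4 + 5))**2 = (3 - 26*(4 + 5))**2 = (3 - 26*9)**2 = (3 - 234)**2 = (-231)**2 = 53361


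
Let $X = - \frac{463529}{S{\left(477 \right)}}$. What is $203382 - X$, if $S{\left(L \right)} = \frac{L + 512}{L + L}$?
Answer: $\frac{643351464}{989} \approx 6.5051 \cdot 10^{5}$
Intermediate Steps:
$S{\left(L \right)} = \frac{512 + L}{2 L}$
$X = - \frac{442206666}{989}$ ($X = - \frac{463529}{\frac{1}{2} \cdot \frac{1}{477} \left(512 + 477\right)} = - \frac{463529}{\frac{1}{2} \cdot \frac{1}{477} \cdot 989} = - \frac{463529}{\frac{989}{954}} = \left(-463529\right) \frac{954}{989} = - \frac{442206666}{989} \approx -4.4713 \cdot 10^{5}$)
$203382 - X = 203382 - - \frac{442206666}{989} = 203382 + \frac{442206666}{989} = \frac{643351464}{989}$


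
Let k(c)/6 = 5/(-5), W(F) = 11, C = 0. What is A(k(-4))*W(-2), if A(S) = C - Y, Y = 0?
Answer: 0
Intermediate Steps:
k(c) = -6 (k(c) = 6*(5/(-5)) = 6*(5*(-⅕)) = 6*(-1) = -6)
A(S) = 0 (A(S) = 0 - 1*0 = 0 + 0 = 0)
A(k(-4))*W(-2) = 0*11 = 0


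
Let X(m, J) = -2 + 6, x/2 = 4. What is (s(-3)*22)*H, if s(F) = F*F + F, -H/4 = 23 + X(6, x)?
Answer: -14256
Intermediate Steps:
x = 8 (x = 2*4 = 8)
X(m, J) = 4
H = -108 (H = -4*(23 + 4) = -4*27 = -108)
s(F) = F + F² (s(F) = F² + F = F + F²)
(s(-3)*22)*H = (-3*(1 - 3)*22)*(-108) = (-3*(-2)*22)*(-108) = (6*22)*(-108) = 132*(-108) = -14256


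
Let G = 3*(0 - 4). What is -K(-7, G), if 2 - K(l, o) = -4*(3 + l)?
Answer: 14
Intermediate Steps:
G = -12 (G = 3*(-4) = -12)
K(l, o) = 14 + 4*l (K(l, o) = 2 - (-4)*(3 + l) = 2 - (-12 - 4*l) = 2 + (12 + 4*l) = 14 + 4*l)
-K(-7, G) = -(14 + 4*(-7)) = -(14 - 28) = -1*(-14) = 14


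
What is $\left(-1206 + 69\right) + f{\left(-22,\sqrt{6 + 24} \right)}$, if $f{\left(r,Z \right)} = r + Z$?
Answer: $-1159 + \sqrt{30} \approx -1153.5$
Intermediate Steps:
$f{\left(r,Z \right)} = Z + r$
$\left(-1206 + 69\right) + f{\left(-22,\sqrt{6 + 24} \right)} = \left(-1206 + 69\right) - \left(22 - \sqrt{6 + 24}\right) = -1137 - \left(22 - \sqrt{30}\right) = -1159 + \sqrt{30}$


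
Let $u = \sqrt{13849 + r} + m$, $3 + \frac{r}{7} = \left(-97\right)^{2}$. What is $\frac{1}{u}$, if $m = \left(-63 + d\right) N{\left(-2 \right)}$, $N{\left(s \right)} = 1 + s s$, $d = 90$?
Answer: $- \frac{135}{61466} + \frac{\sqrt{79691}}{61466} \approx 0.0023964$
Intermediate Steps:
$r = 65842$ ($r = -21 + 7 \left(-97\right)^{2} = -21 + 7 \cdot 9409 = -21 + 65863 = 65842$)
$N{\left(s \right)} = 1 + s^{2}$
$m = 135$ ($m = \left(-63 + 90\right) \left(1 + \left(-2\right)^{2}\right) = 27 \left(1 + 4\right) = 27 \cdot 5 = 135$)
$u = 135 + \sqrt{79691}$ ($u = \sqrt{13849 + 65842} + 135 = \sqrt{79691} + 135 = 135 + \sqrt{79691} \approx 417.3$)
$\frac{1}{u} = \frac{1}{135 + \sqrt{79691}}$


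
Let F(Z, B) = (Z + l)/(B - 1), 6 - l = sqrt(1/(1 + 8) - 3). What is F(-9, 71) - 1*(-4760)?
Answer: 333197/70 - I*sqrt(26)/210 ≈ 4760.0 - 0.024281*I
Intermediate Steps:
l = 6 - I*sqrt(26)/3 (l = 6 - sqrt(1/(1 + 8) - 3) = 6 - sqrt(1/9 - 3) = 6 - sqrt(-26/9) = 6 - I*sqrt(26)/3 ≈ 6.0 - 1.6997*I)
F(Z, B) = (6 + Z - I*sqrt(26)/3)/(-1 + B) (F(Z, B) = (Z + (6 - I*sqrt(26)/3))/(B - 1) = (6 + Z - I*sqrt(26)/3)/(-1 + B))
F(-9, 71) - 1*(-4760) = (6 - 9 - I*sqrt(26)/3)/(-1 + 71) - 1*(-4760) = (-3 - I*sqrt(26)/3)/70 + 4760 = (-3/70 - I*sqrt(26)/210) + 4760 = 333197/70 - I*sqrt(26)/210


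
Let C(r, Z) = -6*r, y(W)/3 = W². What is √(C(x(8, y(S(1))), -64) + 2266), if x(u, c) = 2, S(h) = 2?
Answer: 7*√46 ≈ 47.476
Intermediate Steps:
y(W) = 3*W²
√(C(x(8, y(S(1))), -64) + 2266) = √(-6*2 + 2266) = √(-12 + 2266) = √2254 = 7*√46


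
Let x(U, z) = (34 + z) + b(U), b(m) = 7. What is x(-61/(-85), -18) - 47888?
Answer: -47865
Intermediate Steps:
x(U, z) = 41 + z (x(U, z) = (34 + z) + 7 = 41 + z)
x(-61/(-85), -18) - 47888 = (41 - 18) - 47888 = 23 - 47888 = -47865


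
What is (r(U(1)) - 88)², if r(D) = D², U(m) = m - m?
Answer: 7744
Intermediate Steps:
U(m) = 0
(r(U(1)) - 88)² = (0² - 88)² = (0 - 88)² = (-88)² = 7744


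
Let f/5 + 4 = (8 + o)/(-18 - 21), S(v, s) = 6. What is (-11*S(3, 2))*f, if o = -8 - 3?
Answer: 16830/13 ≈ 1294.6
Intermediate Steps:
o = -11
f = -255/13 (f = -20 + 5*((8 - 11)/(-18 - 21)) = -20 + 5*(-3/(-39)) = -20 + 5*(-3*(-1/39)) = -20 + 5*(1/13) = -20 + 5/13 = -255/13 ≈ -19.615)
(-11*S(3, 2))*f = -11*6*(-255/13) = -66*(-255/13) = 16830/13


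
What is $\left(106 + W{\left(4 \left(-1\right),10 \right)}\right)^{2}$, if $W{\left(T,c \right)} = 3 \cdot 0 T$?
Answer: $11236$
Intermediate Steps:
$W{\left(T,c \right)} = 0$ ($W{\left(T,c \right)} = 0 T = 0$)
$\left(106 + W{\left(4 \left(-1\right),10 \right)}\right)^{2} = \left(106 + 0\right)^{2} = 106^{2} = 11236$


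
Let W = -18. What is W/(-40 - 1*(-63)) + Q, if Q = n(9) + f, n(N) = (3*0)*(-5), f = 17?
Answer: 373/23 ≈ 16.217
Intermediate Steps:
n(N) = 0 (n(N) = 0*(-5) = 0)
Q = 17 (Q = 0 + 17 = 17)
W/(-40 - 1*(-63)) + Q = -18/(-40 - 1*(-63)) + 17 = -18/(-40 + 63) + 17 = -18/23 + 17 = 373/23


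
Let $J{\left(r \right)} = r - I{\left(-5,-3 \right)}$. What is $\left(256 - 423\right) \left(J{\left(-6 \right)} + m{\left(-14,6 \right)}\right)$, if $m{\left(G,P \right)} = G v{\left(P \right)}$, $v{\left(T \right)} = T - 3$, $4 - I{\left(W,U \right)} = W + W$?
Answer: $10354$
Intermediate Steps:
$I{\left(W,U \right)} = 4 - 2 W$ ($I{\left(W,U \right)} = 4 - \left(W + W\right) = 4 - 2 W$)
$v{\left(T \right)} = -3 + T$ ($v{\left(T \right)} = T - 3 = -3 + T$)
$m{\left(G,P \right)} = G \left(-3 + P\right)$
$J{\left(r \right)} = -14 + r$ ($J{\left(r \right)} = r - \left(4 - -10\right) = r - \left(4 + 10\right) = r - 14 = -14 + r$)
$\left(256 - 423\right) \left(J{\left(-6 \right)} + m{\left(-14,6 \right)}\right) = \left(256 - 423\right) \left(\left(-14 - 6\right) - 14 \left(-3 + 6\right)\right) = - 167 \left(-20 - 42\right) = \left(-167\right) \left(-62\right) = 10354$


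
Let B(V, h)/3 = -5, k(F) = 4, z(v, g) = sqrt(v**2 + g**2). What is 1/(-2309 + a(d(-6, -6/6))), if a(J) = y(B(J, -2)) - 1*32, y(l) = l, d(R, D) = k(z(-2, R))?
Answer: -1/2356 ≈ -0.00042445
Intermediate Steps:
z(v, g) = sqrt(g**2 + v**2)
B(V, h) = -15 (B(V, h) = 3*(-5) = -15)
d(R, D) = 4
a(J) = -47 (a(J) = -15 - 1*32 = -15 - 32 = -47)
1/(-2309 + a(d(-6, -6/6))) = 1/(-2309 - 47) = 1/(-2356) = -1/2356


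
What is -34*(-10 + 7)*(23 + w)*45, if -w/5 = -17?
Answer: 495720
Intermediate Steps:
w = 85 (w = -5*(-17) = 85)
-34*(-10 + 7)*(23 + w)*45 = -34*(-10 + 7)*(23 + 85)*45 = -(-102)*108*45 = -34*(-324)*45 = 11016*45 = 495720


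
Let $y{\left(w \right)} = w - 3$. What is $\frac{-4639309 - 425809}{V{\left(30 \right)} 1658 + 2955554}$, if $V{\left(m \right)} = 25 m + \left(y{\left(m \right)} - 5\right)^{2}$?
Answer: $- \frac{2532559}{2500763} \approx -1.0127$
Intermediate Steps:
$y{\left(w \right)} = -3 + w$
$V{\left(m \right)} = \left(-8 + m\right)^{2} + 25 m$ ($V{\left(m \right)} = 25 m + \left(\left(-3 + m\right) - 5\right)^{2} = 25 m + \left(-8 + m\right)^{2} = \left(-8 + m\right)^{2} + 25 m$)
$\frac{-4639309 - 425809}{V{\left(30 \right)} 1658 + 2955554} = \frac{-4639309 - 425809}{\left(\left(-8 + 30\right)^{2} + 25 \cdot 30\right) 1658 + 2955554} = - \frac{5065118}{\left(22^{2} + 750\right) 1658 + 2955554} = - \frac{5065118}{\left(484 + 750\right) 1658 + 2955554} = - \frac{5065118}{1234 \cdot 1658 + 2955554} = - \frac{5065118}{2045972 + 2955554} = - \frac{5065118}{5001526} = \left(-5065118\right) \frac{1}{5001526} = - \frac{2532559}{2500763}$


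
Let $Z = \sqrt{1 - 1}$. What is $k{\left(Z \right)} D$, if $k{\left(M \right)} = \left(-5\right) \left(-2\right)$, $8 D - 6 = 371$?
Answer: $\frac{1885}{4} \approx 471.25$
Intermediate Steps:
$D = \frac{377}{8}$ ($D = \frac{3}{4} + \frac{1}{8} \cdot 371 = \frac{3}{4} + \frac{371}{8} = \frac{377}{8} \approx 47.125$)
$Z = 0$ ($Z = \sqrt{0} = 0$)
$k{\left(M \right)} = 10$
$k{\left(Z \right)} D = 10 \cdot \frac{377}{8} = \frac{1885}{4}$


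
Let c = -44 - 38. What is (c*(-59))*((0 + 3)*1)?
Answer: 14514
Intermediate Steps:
c = -82
(c*(-59))*((0 + 3)*1) = (-82*(-59))*((0 + 3)*1) = 4838*(3*1) = 4838*3 = 14514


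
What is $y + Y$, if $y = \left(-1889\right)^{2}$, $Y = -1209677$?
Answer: $2358644$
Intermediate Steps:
$y = 3568321$
$y + Y = 3568321 - 1209677 = 2358644$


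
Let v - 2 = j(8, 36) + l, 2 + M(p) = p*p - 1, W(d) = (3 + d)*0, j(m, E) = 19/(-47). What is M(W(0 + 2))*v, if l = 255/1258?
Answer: -18765/3478 ≈ -5.3953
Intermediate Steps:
j(m, E) = -19/47 (j(m, E) = 19*(-1/47) = -19/47)
l = 15/74 (l = 255*(1/1258) = 15/74 ≈ 0.20270)
W(d) = 0
M(p) = -3 + p² (M(p) = -2 + (p*p - 1) = -2 + (p² - 1) = -2 + (-1 + p²) = -3 + p²)
v = 6255/3478 (v = 2 + (-19/47 + 15/74) = 2 - 701/3478 = 6255/3478 ≈ 1.7984)
M(W(0 + 2))*v = (-3 + 0²)*(6255/3478) = (-3 + 0)*(6255/3478) = -3*6255/3478 = -18765/3478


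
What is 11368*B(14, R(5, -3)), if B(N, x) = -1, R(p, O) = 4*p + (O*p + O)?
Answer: -11368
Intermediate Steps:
R(p, O) = O + 4*p + O*p (R(p, O) = 4*p + (O + O*p) = O + 4*p + O*p)
11368*B(14, R(5, -3)) = 11368*(-1) = -11368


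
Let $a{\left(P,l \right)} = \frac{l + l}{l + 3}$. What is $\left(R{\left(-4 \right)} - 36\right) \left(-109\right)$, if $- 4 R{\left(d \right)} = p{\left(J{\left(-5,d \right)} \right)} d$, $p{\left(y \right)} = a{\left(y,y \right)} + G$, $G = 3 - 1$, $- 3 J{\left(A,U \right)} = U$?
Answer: $\frac{47306}{13} \approx 3638.9$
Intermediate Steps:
$J{\left(A,U \right)} = - \frac{U}{3}$
$a{\left(P,l \right)} = \frac{2 l}{3 + l}$
$G = 2$
$p{\left(y \right)} = 2 + \frac{2 y}{3 + y}$ ($p{\left(y \right)} = \frac{2 y}{3 + y} + 2 = 2 + \frac{2 y}{3 + y}$)
$R{\left(d \right)} = - \frac{d \left(3 - \frac{2 d}{3}\right)}{2 \left(3 - \frac{d}{3}\right)}$ ($R{\left(d \right)} = - \frac{\frac{2 \left(3 + 2 \left(- \frac{d}{3}\right)\right)}{3 - \frac{d}{3}} d}{4} = - \frac{\frac{2 \left(3 - \frac{2 d}{3}\right)}{3 - \frac{d}{3}} d}{4} = - \frac{2 d \frac{1}{3 - \frac{d}{3}} \left(3 - \frac{2 d}{3}\right)}{4} = - \frac{d \left(3 - \frac{2 d}{3}\right)}{2 \left(3 - \frac{d}{3}\right)}$)
$\left(R{\left(-4 \right)} - 36\right) \left(-109\right) = \left(\frac{1}{2} \left(-4\right) \frac{1}{-9 - 4} \left(9 - -8\right) - 36\right) \left(-109\right) = \left(\frac{1}{2} \left(-4\right) \frac{1}{-13} \left(9 + 8\right) - 36\right) \left(-109\right) = \left(\frac{1}{2} \left(-4\right) \left(- \frac{1}{13}\right) 17 - 36\right) \left(-109\right) = \left(\frac{34}{13} - 36\right) \left(-109\right) = \left(- \frac{434}{13}\right) \left(-109\right) = \frac{47306}{13}$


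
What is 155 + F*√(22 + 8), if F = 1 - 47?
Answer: 155 - 46*√30 ≈ -96.952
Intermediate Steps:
F = -46
155 + F*√(22 + 8) = 155 - 46*√(22 + 8) = 155 - 46*√30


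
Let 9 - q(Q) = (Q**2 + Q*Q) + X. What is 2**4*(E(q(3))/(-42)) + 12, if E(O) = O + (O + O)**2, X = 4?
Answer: -1684/7 ≈ -240.57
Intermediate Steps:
q(Q) = 5 - 2*Q**2 (q(Q) = 9 - ((Q**2 + Q*Q) + 4) = 9 - ((Q**2 + Q**2) + 4) = 9 - (2*Q**2 + 4) = 9 - (4 + 2*Q**2) = 9 + (-4 - 2*Q**2) = 5 - 2*Q**2)
E(O) = O + 4*O**2 (E(O) = O + (2*O)**2 = O + 4*O**2)
2**4*(E(q(3))/(-42)) + 12 = 2**4*(((5 - 2*3**2)*(1 + 4*(5 - 2*3**2)))/(-42)) + 12 = 16*(((5 - 2*9)*(1 + 4*(5 - 2*9)))*(-1/42)) + 12 = 16*(((5 - 18)*(1 + 4*(5 - 18)))*(-1/42)) + 12 = 16*(-13*(1 + 4*(-13))*(-1/42)) + 12 = 16*(-13*(1 - 52)*(-1/42)) + 12 = 16*(-13*(-51)*(-1/42)) + 12 = 16*(663*(-1/42)) + 12 = 16*(-221/14) + 12 = -1768/7 + 12 = -1684/7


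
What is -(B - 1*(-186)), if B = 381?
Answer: -567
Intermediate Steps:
-(B - 1*(-186)) = -(381 - 1*(-186)) = -(381 + 186) = -1*567 = -567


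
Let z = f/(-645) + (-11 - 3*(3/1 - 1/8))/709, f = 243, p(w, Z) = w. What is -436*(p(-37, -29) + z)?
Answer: 4971920223/304870 ≈ 16308.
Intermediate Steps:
z = -493187/1219480 (z = 243/(-645) + (-11 - 3*(3/1 - 1/8))/709 = 243*(-1/645) + (-11 - 3*(3*1 - 1*⅛))*(1/709) = -81/215 + (-11 - 3*(3 - ⅛))*(1/709) = -81/215 + (-11 - 3*23/8)*(1/709) = -81/215 + (-11 - 69/8)*(1/709) = -81/215 - 157/8*1/709 = -81/215 - 157/5672 = -493187/1219480 ≈ -0.40442)
-436*(p(-37, -29) + z) = -436*(-37 - 493187/1219480) = -436*(-45613947/1219480) = 4971920223/304870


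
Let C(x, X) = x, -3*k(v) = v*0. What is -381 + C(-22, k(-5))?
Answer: -403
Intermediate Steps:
k(v) = 0 (k(v) = -v*0/3 = -⅓*0 = 0)
-381 + C(-22, k(-5)) = -381 - 22 = -403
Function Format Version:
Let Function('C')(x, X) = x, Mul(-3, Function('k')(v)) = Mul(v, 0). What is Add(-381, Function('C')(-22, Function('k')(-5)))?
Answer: -403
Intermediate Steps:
Function('k')(v) = 0 (Function('k')(v) = Mul(Rational(-1, 3), Mul(v, 0)) = Mul(Rational(-1, 3), 0) = 0)
Add(-381, Function('C')(-22, Function('k')(-5))) = Add(-381, -22) = -403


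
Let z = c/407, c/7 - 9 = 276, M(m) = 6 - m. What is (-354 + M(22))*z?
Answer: -19950/11 ≈ -1813.6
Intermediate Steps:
c = 1995 (c = 63 + 7*276 = 63 + 1932 = 1995)
z = 1995/407 ≈ 4.9017
(-354 + M(22))*z = (-354 + (6 - 1*22))*(1995/407) = (-354 + (6 - 22))*(1995/407) = (-354 - 16)*(1995/407) = -370*1995/407 = -19950/11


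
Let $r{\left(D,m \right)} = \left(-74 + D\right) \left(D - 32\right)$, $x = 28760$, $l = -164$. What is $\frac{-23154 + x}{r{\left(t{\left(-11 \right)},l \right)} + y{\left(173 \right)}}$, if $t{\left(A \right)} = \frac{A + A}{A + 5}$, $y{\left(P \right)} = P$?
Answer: $\frac{25227}{9746} \approx 2.5884$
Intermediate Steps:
$t{\left(A \right)} = \frac{2 A}{5 + A}$
$r{\left(D,m \right)} = \left(-74 + D\right) \left(-32 + D\right)$
$\frac{-23154 + x}{r{\left(t{\left(-11 \right)},l \right)} + y{\left(173 \right)}} = \frac{-23154 + 28760}{\left(2368 + \left(2 \left(-11\right) \frac{1}{5 - 11}\right)^{2} - 106 \cdot 2 \left(-11\right) \frac{1}{5 - 11}\right) + 173} = \frac{5606}{\left(2368 + \left(2 \left(-11\right) \frac{1}{-6}\right)^{2} - 106 \cdot 2 \left(-11\right) \frac{1}{-6}\right) + 173} = \frac{5606}{\left(2368 + \left(2 \left(-11\right) \left(- \frac{1}{6}\right)\right)^{2} - 106 \cdot 2 \left(-11\right) \left(- \frac{1}{6}\right)\right) + 173} = \frac{5606}{\left(2368 + \left(\frac{11}{3}\right)^{2} - \frac{1166}{3}\right) + 173} = \frac{5606}{\left(2368 + \frac{121}{9} - \frac{1166}{3}\right) + 173} = \frac{5606}{\frac{17935}{9} + 173} = \frac{5606}{\frac{19492}{9}} = 5606 \cdot \frac{9}{19492} = \frac{25227}{9746}$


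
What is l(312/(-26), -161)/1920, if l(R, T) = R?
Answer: -1/160 ≈ -0.0062500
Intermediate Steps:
l(312/(-26), -161)/1920 = (312/(-26))/1920 = (312*(-1/26))*(1/1920) = -12*1/1920 = -1/160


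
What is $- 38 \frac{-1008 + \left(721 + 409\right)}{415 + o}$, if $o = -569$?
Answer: $\frac{2318}{77} \approx 30.104$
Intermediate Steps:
$- 38 \frac{-1008 + \left(721 + 409\right)}{415 + o} = - 38 \frac{-1008 + \left(721 + 409\right)}{415 - 569} = - 38 \frac{-1008 + 1130}{-154} = - 38 \cdot 122 \left(- \frac{1}{154}\right) = \left(-38\right) \left(- \frac{61}{77}\right) = \frac{2318}{77}$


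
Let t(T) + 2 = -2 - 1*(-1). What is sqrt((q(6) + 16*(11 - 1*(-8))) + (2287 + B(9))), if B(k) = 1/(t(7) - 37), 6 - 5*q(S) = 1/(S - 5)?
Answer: sqrt(1036790)/20 ≈ 50.911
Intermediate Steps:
q(S) = 6/5 - 1/(5*(-5 + S)) (q(S) = 6/5 - 1/(5*(S - 5)) = 6/5 - 1/(5*(-5 + S)))
t(T) = -3 (t(T) = -2 + (-2 - 1*(-1)) = -2 + (-2 + 1) = -2 - 1 = -3)
B(k) = -1/40 (B(k) = 1/(-3 - 37) = 1/(-40) = -1/40)
sqrt((q(6) + 16*(11 - 1*(-8))) + (2287 + B(9))) = sqrt(((-31 + 6*6)/(5*(-5 + 6)) + 16*(11 - 1*(-8))) + (2287 - 1/40)) = sqrt(((1/5)*(-31 + 36)/1 + 16*(11 + 8)) + 91479/40) = sqrt(((1/5)*1*5 + 16*19) + 91479/40) = sqrt((1 + 304) + 91479/40) = sqrt(305 + 91479/40) = sqrt(103679/40) = sqrt(1036790)/20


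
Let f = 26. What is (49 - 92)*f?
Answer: -1118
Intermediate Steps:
(49 - 92)*f = (49 - 92)*26 = -43*26 = -1118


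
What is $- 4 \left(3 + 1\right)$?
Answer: $-16$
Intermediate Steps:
$- 4 \left(3 + 1\right) = \left(-4\right) 4 = -16$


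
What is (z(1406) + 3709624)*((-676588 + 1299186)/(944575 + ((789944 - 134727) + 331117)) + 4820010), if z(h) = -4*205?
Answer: 34517843692793701152/1930909 ≈ 1.7876e+13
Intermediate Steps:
z(h) = -820
(z(1406) + 3709624)*((-676588 + 1299186)/(944575 + ((789944 - 134727) + 331117)) + 4820010) = (-820 + 3709624)*((-676588 + 1299186)/(944575 + ((789944 - 134727) + 331117)) + 4820010) = 3708804*(622598/(944575 + (655217 + 331117)) + 4820010) = 3708804*(622598/(944575 + 986334) + 4820010) = 3708804*(622598/1930909 + 4820010) = 3708804*(9307001311688/1930909) = 34517843692793701152/1930909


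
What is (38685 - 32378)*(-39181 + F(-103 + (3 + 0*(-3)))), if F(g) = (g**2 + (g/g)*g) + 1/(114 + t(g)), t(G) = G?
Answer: -369349633/2 ≈ -1.8467e+8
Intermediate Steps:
F(g) = g + g**2 + 1/(114 + g) (F(g) = (g**2 + (g/g)*g) + 1/(114 + g) = (g**2 + 1*g) + 1/(114 + g) = (g**2 + g) + 1/(114 + g) = (g + g**2) + 1/(114 + g) = g + g**2 + 1/(114 + g))
(38685 - 32378)*(-39181 + F(-103 + (3 + 0*(-3)))) = (38685 - 32378)*(-39181 + (1 + (-103 + (3 + 0*(-3)))**3 + 114*(-103 + (3 + 0*(-3))) + 115*(-103 + (3 + 0*(-3)))**2)/(114 + (-103 + (3 + 0*(-3))))) = 6307*(-39181 + (1 + (-103 + (3 + 0))**3 + 114*(-103 + (3 + 0)) + 115*(-103 + (3 + 0))**2)/(114 + (-103 + (3 + 0)))) = 6307*(-39181 + (1 + (-103 + 3)**3 + 114*(-103 + 3) + 115*(-103 + 3)**2)/(114 + (-103 + 3))) = 6307*(-39181 + (1 + (-100)**3 + 114*(-100) + 115*(-100)**2)/(114 - 100)) = 6307*(-39181 + (1 - 1000000 - 11400 + 115*10000)/14) = 6307*(-39181 + (1 - 1000000 - 11400 + 1150000)/14) = 6307*(-39181 + (1/14)*138601) = 6307*(-39181 + 138601/14) = 6307*(-409933/14) = -369349633/2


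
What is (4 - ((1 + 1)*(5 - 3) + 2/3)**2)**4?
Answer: 655360000/6561 ≈ 99887.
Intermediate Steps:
(4 - ((1 + 1)*(5 - 3) + 2/3)**2)**4 = (4 - (2*2 + 2*(1/3))**2)**4 = (4 - (4 + 2/3)**2)**4 = (4 - (14/3)**2)**4 = (4 - 1*196/9)**4 = (4 - 196/9)**4 = (-160/9)**4 = 655360000/6561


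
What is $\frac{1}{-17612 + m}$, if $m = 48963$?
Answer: $\frac{1}{31351} \approx 3.1897 \cdot 10^{-5}$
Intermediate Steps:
$\frac{1}{-17612 + m} = \frac{1}{-17612 + 48963} = \frac{1}{31351}$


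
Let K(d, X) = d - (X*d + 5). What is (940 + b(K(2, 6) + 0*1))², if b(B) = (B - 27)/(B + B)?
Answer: 22155849/25 ≈ 8.8623e+5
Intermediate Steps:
K(d, X) = -5 + d - X*d (K(d, X) = d - (5 + X*d) = d + (-5 - X*d) = -5 + d - X*d)
b(B) = (-27 + B)/(2*B) (b(B) = (-27 + B)/((2*B)) = (-27 + B)*(1/(2*B)) = (-27 + B)/(2*B))
(940 + b(K(2, 6) + 0*1))² = (940 + (-27 + ((-5 + 2 - 1*6*2) + 0*1))/(2*((-5 + 2 - 1*6*2) + 0*1)))² = (940 + (-27 + ((-5 + 2 - 12) + 0))/(2*((-5 + 2 - 12) + 0)))² = (940 + (-27 + (-15 + 0))/(2*(-15 + 0)))² = (940 + (½)*(-27 - 15)/(-15))² = (940 + (½)*(-1/15)*(-42))² = (940 + 7/5)² = (4707/5)² = 22155849/25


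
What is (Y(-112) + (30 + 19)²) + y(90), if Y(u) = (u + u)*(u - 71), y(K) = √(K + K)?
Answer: 43393 + 6*√5 ≈ 43406.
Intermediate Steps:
y(K) = √2*√K (y(K) = √(2*K) = √2*√K)
Y(u) = 2*u*(-71 + u) (Y(u) = (2*u)*(-71 + u) = 2*u*(-71 + u))
(Y(-112) + (30 + 19)²) + y(90) = (2*(-112)*(-71 - 112) + (30 + 19)²) + √2*√90 = (2*(-112)*(-183) + 49²) + √2*(3*√10) = (40992 + 2401) + 6*√5 = 43393 + 6*√5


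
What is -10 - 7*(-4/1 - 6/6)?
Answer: 25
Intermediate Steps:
-10 - 7*(-4/1 - 6/6) = -10 - 7*(-4*1 - 6*⅙) = -10 - 7*(-4 - 1) = -10 - 7*(-5) = -10 + 35 = 25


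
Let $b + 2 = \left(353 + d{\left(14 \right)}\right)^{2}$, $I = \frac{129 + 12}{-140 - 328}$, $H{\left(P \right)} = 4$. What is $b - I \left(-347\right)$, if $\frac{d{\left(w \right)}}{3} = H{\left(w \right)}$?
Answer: $\frac{20766479}{156} \approx 1.3312 \cdot 10^{5}$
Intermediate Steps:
$d{\left(w \right)} = 12$ ($d{\left(w \right)} = 3 \cdot 4 = 12$)
$I = - \frac{47}{156}$ ($I = \frac{141}{-468} = 141 \left(- \frac{1}{468}\right) = - \frac{47}{156} \approx -0.30128$)
$b = 133223$ ($b = -2 + \left(353 + 12\right)^{2} = -2 + 365^{2} = -2 + 133225 = 133223$)
$b - I \left(-347\right) = 133223 - \left(- \frac{47}{156}\right) \left(-347\right) = 133223 - \frac{16309}{156} = \frac{20766479}{156}$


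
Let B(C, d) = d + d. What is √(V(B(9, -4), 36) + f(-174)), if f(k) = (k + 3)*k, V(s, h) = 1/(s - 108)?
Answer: √100092427/58 ≈ 172.49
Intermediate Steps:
B(C, d) = 2*d
V(s, h) = 1/(-108 + s)
f(k) = k*(3 + k) (f(k) = (3 + k)*k = k*(3 + k))
√(V(B(9, -4), 36) + f(-174)) = √(1/(-108 + 2*(-4)) - 174*(3 - 174)) = √(1/(-108 - 8) - 174*(-171)) = √(1/(-116) + 29754) = √(-1/116 + 29754) = √(3451463/116) = √100092427/58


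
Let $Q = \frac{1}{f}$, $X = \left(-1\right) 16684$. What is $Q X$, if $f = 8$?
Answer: $- \frac{4171}{2} \approx -2085.5$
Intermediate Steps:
$X = -16684$
$Q = \frac{1}{8} \approx 0.125$
$Q X = \frac{1}{8} \left(-16684\right) = - \frac{4171}{2}$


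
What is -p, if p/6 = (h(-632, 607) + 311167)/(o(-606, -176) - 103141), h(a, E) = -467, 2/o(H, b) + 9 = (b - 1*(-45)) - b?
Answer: 33555600/1856537 ≈ 18.074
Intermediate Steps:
o(H, b) = 1/18 (o(H, b) = 2/(-9 + ((b - 1*(-45)) - b)) = 2/(-9 + ((b + 45) - b)) = 2/(-9 + ((45 + b) - b)) = 2/(-9 + 45) = 2/36 = 2*(1/36) = 1/18)
p = -33555600/1856537 (p = 6*((-467 + 311167)/(1/18 - 103141)) = 6*(310700/(-1856537/18)) = 6*(310700*(-18/1856537)) = 6*(-5592600/1856537) = -33555600/1856537 ≈ -18.074)
-p = -1*(-33555600/1856537) = 33555600/1856537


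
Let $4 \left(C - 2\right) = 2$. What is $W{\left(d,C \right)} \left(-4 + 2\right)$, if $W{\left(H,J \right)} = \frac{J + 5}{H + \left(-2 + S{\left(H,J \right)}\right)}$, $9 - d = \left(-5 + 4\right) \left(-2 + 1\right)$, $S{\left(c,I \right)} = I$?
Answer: $- \frac{30}{17} \approx -1.7647$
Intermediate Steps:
$C = \frac{5}{2}$ ($C = 2 + \frac{1}{4} \cdot 2 = 2 + \frac{1}{2} = \frac{5}{2} \approx 2.5$)
$d = 8$ ($d = 9 - \left(-5 + 4\right) \left(-2 + 1\right) = 9 - \left(-1\right) \left(-1\right) = 9 - 1 = 8$)
$W{\left(H,J \right)} = \frac{5 + J}{-2 + H + J}$ ($W{\left(H,J \right)} = \frac{J + 5}{H + \left(-2 + J\right)} = \frac{5 + J}{-2 + H + J}$)
$W{\left(d,C \right)} \left(-4 + 2\right) = \frac{5 + \frac{5}{2}}{-2 + 8 + \frac{5}{2}} \left(-4 + 2\right) = \frac{1}{\frac{17}{2}} \cdot \frac{15}{2} \left(-2\right) = \frac{2}{17} \cdot \frac{15}{2} \left(-2\right) = \frac{15}{17} \left(-2\right) = - \frac{30}{17}$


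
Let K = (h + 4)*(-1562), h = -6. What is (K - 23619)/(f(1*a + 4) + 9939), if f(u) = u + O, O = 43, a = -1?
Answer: -4099/1997 ≈ -2.0526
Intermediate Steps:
K = 3124 (K = (-6 + 4)*(-1562) = -2*(-1562) = 3124)
f(u) = 43 + u (f(u) = u + 43 = 43 + u)
(K - 23619)/(f(1*a + 4) + 9939) = (3124 - 23619)/((43 + (1*(-1) + 4)) + 9939) = -20495/((43 + (-1 + 4)) + 9939) = -20495/((43 + 3) + 9939) = -20495/(46 + 9939) = -20495/9985 = -20495*1/9985 = -4099/1997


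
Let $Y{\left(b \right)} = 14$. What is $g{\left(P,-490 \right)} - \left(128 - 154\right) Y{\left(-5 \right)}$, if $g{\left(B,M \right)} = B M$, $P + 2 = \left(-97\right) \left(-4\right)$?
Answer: $-188776$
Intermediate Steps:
$P = 386$ ($P = -2 - -388 = -2 + 388 = 386$)
$g{\left(P,-490 \right)} - \left(128 - 154\right) Y{\left(-5 \right)} = 386 \left(-490\right) - \left(128 - 154\right) 14 = -189140 - \left(-26\right) 14 = -189140 - -364 = -189140 + 364 = -188776$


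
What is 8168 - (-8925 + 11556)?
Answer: 5537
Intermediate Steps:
8168 - (-8925 + 11556) = 8168 - 1*2631 = 8168 - 2631 = 5537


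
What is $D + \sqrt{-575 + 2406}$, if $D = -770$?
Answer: $-770 + \sqrt{1831} \approx -727.21$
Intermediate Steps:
$D + \sqrt{-575 + 2406} = -770 + \sqrt{-575 + 2406} = -770 + \sqrt{1831}$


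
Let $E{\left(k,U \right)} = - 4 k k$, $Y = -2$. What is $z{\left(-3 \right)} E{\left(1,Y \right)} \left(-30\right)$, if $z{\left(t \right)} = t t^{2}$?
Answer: $-3240$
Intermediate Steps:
$z{\left(t \right)} = t^{3}$
$E{\left(k,U \right)} = - 4 k^{2}$
$z{\left(-3 \right)} E{\left(1,Y \right)} \left(-30\right) = \left(-3\right)^{3} \left(- 4 \cdot 1^{2}\right) \left(-30\right) = - 27 \left(\left(-4\right) 1\right) \left(-30\right) = \left(-27\right) \left(-4\right) \left(-30\right) = 108 \left(-30\right) = -3240$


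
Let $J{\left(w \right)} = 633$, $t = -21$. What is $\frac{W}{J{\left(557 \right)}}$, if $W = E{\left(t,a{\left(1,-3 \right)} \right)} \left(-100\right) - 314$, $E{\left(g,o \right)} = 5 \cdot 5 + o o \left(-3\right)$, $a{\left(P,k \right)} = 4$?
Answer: $\frac{662}{211} \approx 3.1374$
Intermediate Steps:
$E{\left(g,o \right)} = 25 - 3 o^{2}$ ($E{\left(g,o \right)} = 25 + o^{2} \left(-3\right) = 25 - 3 o^{2}$)
$W = 1986$ ($W = \left(25 - 3 \cdot 4^{2}\right) \left(-100\right) - 314 = \left(25 - 48\right) \left(-100\right) - 314 = \left(-23\right) \left(-100\right) - 314 = 2300 - 314 = 1986$)
$\frac{W}{J{\left(557 \right)}} = \frac{1986}{633} = 1986 \cdot \frac{1}{633} = \frac{662}{211}$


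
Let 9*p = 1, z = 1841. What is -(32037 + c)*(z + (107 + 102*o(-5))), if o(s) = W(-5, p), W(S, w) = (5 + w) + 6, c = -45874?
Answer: 127909228/3 ≈ 4.2636e+7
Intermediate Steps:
p = ⅑ (p = (⅑)*1 = ⅑ ≈ 0.11111)
W(S, w) = 11 + w
o(s) = 100/9 (o(s) = 11 + ⅑ = 100/9)
-(32037 + c)*(z + (107 + 102*o(-5))) = -(32037 - 45874)*(1841 + (107 + 102*(100/9))) = -(-13837)*(1841 + (107 + 3400/3)) = -(-13837)*(1841 + 3721/3) = -(-13837)*9244/3 = -1*(-127909228/3) = 127909228/3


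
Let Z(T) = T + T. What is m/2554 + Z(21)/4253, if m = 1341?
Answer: 5810541/10862162 ≈ 0.53493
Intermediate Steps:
Z(T) = 2*T
m/2554 + Z(21)/4253 = 1341/2554 + (2*21)/4253 = 1341*(1/2554) + 42*(1/4253) = 1341/2554 + 42/4253 = 5810541/10862162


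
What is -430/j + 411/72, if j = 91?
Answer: 2147/2184 ≈ 0.98306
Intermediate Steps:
-430/j + 411/72 = -430/91 + 411/72 = -430*1/91 + 411*(1/72) = -430/91 + 137/24 = 2147/2184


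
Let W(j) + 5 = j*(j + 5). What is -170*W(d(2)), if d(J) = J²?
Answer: -5270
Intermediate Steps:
W(j) = -5 + j*(5 + j) (W(j) = -5 + j*(j + 5) = -5 + j*(5 + j))
-170*W(d(2)) = -170*(-5 + (2²)² + 5*2²) = -170*(-5 + 4² + 5*4) = -170*(-5 + 16 + 20) = -170*31 = -5270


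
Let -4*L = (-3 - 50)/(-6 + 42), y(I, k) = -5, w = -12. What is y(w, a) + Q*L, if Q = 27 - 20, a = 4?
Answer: -349/144 ≈ -2.4236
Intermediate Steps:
Q = 7
L = 53/144 (L = -(-3 - 50)/(4*(-6 + 42)) = -(-53)/(4*36) = -¼*(-53/36) = 53/144 ≈ 0.36806)
y(w, a) + Q*L = -5 + 7*(53/144) = -5 + 371/144 = -349/144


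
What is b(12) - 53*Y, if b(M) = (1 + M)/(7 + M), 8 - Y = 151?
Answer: 144014/19 ≈ 7579.7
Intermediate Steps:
Y = -143 (Y = 8 - 1*151 = 8 - 151 = -143)
b(M) = (1 + M)/(7 + M)
b(12) - 53*Y = (1 + 12)/(7 + 12) - 53*(-143) = 13/19 + 7579 = 144014/19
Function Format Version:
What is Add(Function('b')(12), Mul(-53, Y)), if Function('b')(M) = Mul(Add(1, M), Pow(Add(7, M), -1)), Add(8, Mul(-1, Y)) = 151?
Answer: Rational(144014, 19) ≈ 7579.7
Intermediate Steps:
Y = -143 (Y = Add(8, Mul(-1, 151)) = Add(8, -151) = -143)
Function('b')(M) = Mul(Pow(Add(7, M), -1), Add(1, M))
Add(Function('b')(12), Mul(-53, Y)) = Add(Mul(Pow(Add(7, 12), -1), Add(1, 12)), Mul(-53, -143)) = Add(Mul(Pow(19, -1), 13), 7579) = Add(Mul(Rational(1, 19), 13), 7579) = Add(Rational(13, 19), 7579) = Rational(144014, 19)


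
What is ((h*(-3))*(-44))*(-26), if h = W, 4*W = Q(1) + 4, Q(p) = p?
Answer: -4290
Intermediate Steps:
W = 5/4 (W = (1 + 4)/4 = (1/4)*5 = 5/4 ≈ 1.2500)
h = 5/4 ≈ 1.2500
((h*(-3))*(-44))*(-26) = (((5/4)*(-3))*(-44))*(-26) = -15/4*(-44)*(-26) = 165*(-26) = -4290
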